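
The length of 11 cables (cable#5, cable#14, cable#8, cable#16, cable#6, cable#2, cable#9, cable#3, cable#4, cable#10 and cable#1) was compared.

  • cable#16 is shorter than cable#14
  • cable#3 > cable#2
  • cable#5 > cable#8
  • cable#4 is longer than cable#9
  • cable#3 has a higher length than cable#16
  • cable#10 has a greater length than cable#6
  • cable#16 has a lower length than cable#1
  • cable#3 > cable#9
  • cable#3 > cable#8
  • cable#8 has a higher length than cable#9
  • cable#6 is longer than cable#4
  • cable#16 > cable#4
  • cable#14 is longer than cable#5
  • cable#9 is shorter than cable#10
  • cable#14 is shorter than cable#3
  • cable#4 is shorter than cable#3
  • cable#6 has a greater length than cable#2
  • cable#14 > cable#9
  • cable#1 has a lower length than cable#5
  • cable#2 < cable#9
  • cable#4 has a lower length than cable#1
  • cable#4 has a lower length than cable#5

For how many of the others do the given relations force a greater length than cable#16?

Directly above cable#16: cable#1, cable#14, cable#3.
One step further: cable#5 (4 so far).
No other element is forced above cable#16 by the given relations, so the count is 4.

4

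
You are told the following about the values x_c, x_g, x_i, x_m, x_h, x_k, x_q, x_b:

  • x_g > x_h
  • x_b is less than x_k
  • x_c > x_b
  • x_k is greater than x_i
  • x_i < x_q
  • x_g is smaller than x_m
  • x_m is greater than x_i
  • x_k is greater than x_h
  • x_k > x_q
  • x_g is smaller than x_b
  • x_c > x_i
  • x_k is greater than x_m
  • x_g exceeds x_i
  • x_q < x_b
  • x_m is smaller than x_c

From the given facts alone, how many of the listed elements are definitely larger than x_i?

From x_i the given relations immediately reach x_q, x_g, x_m, x_c, x_k.
From those, x_b — 6 in total.
No other element is forced above x_i by the given relations, so the count is 6.

6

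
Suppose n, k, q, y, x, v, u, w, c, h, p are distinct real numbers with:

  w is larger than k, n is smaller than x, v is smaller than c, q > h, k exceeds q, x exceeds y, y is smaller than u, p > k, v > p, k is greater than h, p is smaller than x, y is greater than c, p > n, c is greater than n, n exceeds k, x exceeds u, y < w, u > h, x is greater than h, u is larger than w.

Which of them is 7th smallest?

c

Chaining the given pairs: h < q < k < n < p < v < c < y < w < u < x.
Counting 7 from the smallest end gives c.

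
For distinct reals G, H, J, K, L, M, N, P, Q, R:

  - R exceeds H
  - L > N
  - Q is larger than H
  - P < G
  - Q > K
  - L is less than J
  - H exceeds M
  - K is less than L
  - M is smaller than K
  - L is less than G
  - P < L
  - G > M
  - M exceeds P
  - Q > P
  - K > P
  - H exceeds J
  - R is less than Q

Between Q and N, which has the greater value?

The relevant relations are N < L; L < J; J < H; H < R; R < Q.
Together: N < L < J < H < R < Q.
So N < Q; Q is the larger of the two.

Q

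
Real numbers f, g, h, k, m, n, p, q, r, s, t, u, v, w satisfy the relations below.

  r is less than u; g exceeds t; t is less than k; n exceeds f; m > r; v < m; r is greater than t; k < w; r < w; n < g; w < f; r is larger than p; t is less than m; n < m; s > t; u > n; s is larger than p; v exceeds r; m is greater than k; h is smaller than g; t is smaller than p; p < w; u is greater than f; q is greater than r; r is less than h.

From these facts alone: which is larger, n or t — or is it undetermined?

t < p and p < r give t < r.
With r < w: t < p < r < w.
Then w < f extends the chain to f.
Then f < n extends the chain to n.
So n is larger.

n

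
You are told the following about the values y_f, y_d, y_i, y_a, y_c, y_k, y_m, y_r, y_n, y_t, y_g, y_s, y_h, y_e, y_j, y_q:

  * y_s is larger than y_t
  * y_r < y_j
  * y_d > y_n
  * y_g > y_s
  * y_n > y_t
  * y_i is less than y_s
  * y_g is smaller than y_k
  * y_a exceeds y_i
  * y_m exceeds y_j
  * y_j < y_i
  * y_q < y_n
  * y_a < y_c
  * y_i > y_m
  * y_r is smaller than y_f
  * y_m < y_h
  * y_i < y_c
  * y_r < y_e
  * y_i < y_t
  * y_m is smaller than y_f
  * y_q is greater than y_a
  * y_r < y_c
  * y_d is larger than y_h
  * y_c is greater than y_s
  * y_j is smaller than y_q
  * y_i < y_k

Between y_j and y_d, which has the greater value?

y_d

y_j < y_m and y_m < y_i give y_j < y_i.
Then y_i < y_a extends the chain to y_a.
With y_a < y_q: y_j < y_m < y_i < y_a < y_q.
With y_q < y_n: y_j < y_m < y_i < y_a < y_q < y_n.
Then y_n < y_d extends the chain to y_d.
So y_j < y_d; y_d is the larger of the two.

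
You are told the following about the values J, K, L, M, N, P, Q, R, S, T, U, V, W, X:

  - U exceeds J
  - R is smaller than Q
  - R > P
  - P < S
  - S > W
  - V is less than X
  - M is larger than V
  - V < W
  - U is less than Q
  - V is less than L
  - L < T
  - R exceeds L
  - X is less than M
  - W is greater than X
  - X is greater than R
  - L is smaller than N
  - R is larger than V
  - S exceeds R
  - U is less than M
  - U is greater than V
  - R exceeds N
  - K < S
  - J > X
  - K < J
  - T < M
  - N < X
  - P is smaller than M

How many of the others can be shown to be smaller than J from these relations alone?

The elements the relations force below J are P, V, L, K, N, R, X — no chain reaches any other.
That is 7.

7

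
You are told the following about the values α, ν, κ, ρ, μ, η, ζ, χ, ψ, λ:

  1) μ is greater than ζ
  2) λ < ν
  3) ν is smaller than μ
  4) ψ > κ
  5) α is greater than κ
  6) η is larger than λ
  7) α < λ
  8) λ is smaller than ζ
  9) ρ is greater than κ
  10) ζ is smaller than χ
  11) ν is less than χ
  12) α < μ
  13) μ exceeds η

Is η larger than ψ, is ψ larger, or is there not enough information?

Following every chain through η: above η we get μ; below η we get κ, α, λ.
ψ is not reached, and no chain runs the other way from ψ to η.
So the given relations leave the order of η and ψ undetermined.

undetermined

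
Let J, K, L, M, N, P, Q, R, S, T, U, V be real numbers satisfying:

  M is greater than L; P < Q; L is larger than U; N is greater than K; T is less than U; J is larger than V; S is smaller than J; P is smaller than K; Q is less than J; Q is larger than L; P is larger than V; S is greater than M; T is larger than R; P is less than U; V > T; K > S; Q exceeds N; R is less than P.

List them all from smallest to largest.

R < T < V < P < U < L < M < S < K < N < Q < J

The consecutive links are each given: R < T; T < V; V < P; P < U; U < L; L < M; M < S; S < K; K < N; N < Q; Q < J.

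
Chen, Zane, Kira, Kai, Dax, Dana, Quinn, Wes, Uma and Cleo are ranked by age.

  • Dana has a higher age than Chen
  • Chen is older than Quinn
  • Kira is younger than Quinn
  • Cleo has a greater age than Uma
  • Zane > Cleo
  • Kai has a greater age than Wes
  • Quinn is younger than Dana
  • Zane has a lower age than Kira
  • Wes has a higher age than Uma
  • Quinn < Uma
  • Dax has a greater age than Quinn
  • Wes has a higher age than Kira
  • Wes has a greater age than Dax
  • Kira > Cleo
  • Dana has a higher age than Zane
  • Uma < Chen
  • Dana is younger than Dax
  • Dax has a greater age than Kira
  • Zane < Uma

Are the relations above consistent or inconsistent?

inconsistent

We have Uma < Cleo stated directly, yet also Cleo < Zane < Kira < Quinn < Uma by chaining the others — so Cleo < Uma. Contradiction.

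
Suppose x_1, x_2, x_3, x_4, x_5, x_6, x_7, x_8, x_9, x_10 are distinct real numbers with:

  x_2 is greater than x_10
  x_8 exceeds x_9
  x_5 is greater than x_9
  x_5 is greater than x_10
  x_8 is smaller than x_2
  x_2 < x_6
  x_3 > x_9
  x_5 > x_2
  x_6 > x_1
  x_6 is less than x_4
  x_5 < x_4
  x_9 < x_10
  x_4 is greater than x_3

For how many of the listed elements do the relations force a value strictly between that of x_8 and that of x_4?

3

Chaining upward from x_8 reaches: x_2, x_6, x_5.
Chaining downward from x_4 reaches: x_9, x_10, x_2, x_1, x_6, x_5, x_3.
Strictly between x_8 and x_4 are those in both lists: x_2, x_6, x_5 — 3 elements.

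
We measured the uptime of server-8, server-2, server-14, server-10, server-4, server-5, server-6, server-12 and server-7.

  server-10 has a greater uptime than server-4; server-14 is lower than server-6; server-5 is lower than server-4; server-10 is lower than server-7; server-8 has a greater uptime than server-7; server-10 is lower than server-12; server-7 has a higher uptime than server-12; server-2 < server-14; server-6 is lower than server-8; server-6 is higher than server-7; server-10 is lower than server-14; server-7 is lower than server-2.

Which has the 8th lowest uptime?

server-6

The consecutive relations fix a unique order: server-5 < server-4 < server-10 < server-12 < server-7 < server-2 < server-14 < server-6 < server-8.
The 8th smallest is server-6.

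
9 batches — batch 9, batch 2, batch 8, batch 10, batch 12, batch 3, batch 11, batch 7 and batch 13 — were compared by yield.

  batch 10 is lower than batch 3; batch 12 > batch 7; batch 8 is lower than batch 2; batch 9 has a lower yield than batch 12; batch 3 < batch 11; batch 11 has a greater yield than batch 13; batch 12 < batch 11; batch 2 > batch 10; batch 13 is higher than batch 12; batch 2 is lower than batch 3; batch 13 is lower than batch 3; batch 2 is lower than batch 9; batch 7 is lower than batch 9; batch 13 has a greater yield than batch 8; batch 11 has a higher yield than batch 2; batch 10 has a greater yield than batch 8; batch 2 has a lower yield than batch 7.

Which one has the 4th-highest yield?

Piecing the relations together gives one ordering: batch 8 < batch 10 < batch 2 < batch 7 < batch 9 < batch 12 < batch 13 < batch 3 < batch 11.
Counting 4 from the largest end gives batch 12.

batch 12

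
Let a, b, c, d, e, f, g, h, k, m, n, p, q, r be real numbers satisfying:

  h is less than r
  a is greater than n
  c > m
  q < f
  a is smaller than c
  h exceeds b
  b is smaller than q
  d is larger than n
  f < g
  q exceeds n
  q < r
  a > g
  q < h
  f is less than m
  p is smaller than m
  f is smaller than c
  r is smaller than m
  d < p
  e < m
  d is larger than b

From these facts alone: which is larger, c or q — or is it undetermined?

q < f and f < g give q < g.
With g < a: q < f < g < a.
With a < c: q < f < g < a < c.
So c is larger.

c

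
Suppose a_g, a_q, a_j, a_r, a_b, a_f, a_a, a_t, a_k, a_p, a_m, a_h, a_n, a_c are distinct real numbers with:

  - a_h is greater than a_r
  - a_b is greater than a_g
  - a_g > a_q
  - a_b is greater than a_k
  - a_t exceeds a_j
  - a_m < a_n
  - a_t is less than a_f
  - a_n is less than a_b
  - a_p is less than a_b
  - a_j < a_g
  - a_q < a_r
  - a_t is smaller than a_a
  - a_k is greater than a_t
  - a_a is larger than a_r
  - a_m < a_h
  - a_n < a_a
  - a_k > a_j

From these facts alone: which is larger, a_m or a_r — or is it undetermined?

undetermined

Following every chain through a_m: above a_m we get a_n, a_h, a_a, a_b.
a_r is not reached, and no chain runs the other way from a_r to a_m.
So the given relations leave the order of a_m and a_r undetermined.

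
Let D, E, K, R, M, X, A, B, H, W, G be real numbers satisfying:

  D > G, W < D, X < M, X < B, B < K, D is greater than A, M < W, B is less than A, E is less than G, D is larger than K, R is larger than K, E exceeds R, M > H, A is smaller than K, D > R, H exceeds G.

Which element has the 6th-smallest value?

Chaining the given pairs: X < B < A < K < R < E < G < H < M < W < D.
The 6th smallest is E.

E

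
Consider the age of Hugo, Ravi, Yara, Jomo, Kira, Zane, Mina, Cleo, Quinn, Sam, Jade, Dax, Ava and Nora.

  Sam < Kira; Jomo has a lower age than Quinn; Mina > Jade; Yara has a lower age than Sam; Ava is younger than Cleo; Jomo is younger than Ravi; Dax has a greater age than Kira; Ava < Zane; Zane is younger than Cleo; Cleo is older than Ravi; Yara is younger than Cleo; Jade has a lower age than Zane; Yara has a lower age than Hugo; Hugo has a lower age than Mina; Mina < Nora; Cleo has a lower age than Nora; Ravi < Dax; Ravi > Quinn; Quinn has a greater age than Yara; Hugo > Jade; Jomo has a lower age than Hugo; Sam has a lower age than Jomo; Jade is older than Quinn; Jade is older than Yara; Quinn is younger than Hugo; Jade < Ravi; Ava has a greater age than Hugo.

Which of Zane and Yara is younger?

The relevant relations are Yara < Sam; Sam < Jomo; Jomo < Quinn; Quinn < Jade; Jade < Hugo; Hugo < Ava; Ava < Zane.
Chaining these gives Yara < Sam < Jomo < Quinn < Jade < Hugo < Ava < Zane.
So Yara < Zane; Yara is the younger of the two.

Yara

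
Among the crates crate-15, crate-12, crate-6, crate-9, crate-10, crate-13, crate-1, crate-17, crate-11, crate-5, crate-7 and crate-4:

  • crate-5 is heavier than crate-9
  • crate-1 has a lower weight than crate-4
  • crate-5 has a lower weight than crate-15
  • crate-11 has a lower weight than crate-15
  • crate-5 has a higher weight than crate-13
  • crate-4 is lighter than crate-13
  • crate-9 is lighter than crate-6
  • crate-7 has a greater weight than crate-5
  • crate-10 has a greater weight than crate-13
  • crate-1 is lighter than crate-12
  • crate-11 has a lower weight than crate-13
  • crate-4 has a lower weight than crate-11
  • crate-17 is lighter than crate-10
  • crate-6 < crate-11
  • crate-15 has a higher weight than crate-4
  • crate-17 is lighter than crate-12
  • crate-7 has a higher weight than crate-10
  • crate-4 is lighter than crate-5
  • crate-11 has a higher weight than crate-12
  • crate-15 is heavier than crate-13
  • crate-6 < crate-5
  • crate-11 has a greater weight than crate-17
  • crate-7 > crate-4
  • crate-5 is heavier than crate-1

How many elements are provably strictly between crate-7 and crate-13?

2

The relations place crate-13 below crate-7. An element lies strictly between them when it is forced above crate-13 and also forced below crate-7.
Above crate-13: {crate-10, crate-5, crate-15}. Below crate-7: {crate-1, crate-17, crate-12, crate-4, crate-9, crate-6, crate-11, crate-10, crate-5}.
Intersection: {crate-10, crate-5} — 2.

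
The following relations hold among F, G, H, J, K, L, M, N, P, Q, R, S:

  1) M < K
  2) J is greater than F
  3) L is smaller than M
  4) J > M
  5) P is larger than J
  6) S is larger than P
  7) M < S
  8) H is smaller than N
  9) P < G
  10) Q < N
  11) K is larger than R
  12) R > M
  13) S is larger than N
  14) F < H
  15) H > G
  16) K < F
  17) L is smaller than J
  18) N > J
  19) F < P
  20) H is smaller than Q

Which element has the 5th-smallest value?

Chaining the given pairs: L < M < R < K < F < J < P < G < H < Q < N < S.
Counting 5 from the smallest end gives F.

F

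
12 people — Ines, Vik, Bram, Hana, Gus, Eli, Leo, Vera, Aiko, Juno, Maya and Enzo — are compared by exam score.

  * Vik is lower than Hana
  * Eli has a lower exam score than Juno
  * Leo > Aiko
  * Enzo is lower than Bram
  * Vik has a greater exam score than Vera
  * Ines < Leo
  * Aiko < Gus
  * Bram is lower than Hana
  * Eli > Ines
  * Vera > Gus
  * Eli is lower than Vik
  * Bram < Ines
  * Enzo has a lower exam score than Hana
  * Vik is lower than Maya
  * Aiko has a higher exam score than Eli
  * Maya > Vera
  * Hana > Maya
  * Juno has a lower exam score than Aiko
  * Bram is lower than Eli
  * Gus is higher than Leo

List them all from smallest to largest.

Enzo < Bram < Ines < Eli < Juno < Aiko < Leo < Gus < Vera < Vik < Maya < Hana

The consecutive links are each given: Enzo < Bram; Bram < Ines; Ines < Eli; Eli < Juno; Juno < Aiko; Aiko < Leo; Leo < Gus; Gus < Vera; Vera < Vik; Vik < Maya; Maya < Hana.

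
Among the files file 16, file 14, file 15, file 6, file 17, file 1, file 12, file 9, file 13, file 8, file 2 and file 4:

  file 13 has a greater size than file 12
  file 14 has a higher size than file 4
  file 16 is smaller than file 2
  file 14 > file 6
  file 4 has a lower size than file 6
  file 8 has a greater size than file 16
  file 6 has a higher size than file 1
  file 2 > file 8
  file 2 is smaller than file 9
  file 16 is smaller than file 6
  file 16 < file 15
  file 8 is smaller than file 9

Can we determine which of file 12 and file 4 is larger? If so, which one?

Following every chain through file 4: above file 4 we get file 6, file 14.
file 12 is not reached, and no chain runs the other way from file 12 to file 4.
So the given relations leave the order of file 4 and file 12 undetermined.

undetermined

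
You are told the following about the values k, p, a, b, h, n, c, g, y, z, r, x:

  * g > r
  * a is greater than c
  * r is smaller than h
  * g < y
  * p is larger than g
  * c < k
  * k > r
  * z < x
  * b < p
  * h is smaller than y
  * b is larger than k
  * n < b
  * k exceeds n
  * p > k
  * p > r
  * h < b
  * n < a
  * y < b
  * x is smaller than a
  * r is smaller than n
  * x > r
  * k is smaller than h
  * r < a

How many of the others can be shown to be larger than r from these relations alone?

9

From r the given relations immediately reach x, n, k, a, h, g, p.
From those, y, b — 9 in total.
Nothing else is reachable above r; 9 in all.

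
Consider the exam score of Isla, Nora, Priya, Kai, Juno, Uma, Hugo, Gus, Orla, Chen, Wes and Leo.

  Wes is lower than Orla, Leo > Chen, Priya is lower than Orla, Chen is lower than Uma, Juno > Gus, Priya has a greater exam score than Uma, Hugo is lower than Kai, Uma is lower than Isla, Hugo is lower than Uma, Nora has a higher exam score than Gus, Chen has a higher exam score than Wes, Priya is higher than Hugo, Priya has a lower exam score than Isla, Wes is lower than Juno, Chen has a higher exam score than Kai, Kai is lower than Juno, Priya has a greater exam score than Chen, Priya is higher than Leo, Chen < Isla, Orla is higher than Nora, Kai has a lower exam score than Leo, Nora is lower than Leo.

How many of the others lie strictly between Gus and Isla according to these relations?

3

The relations place Gus below Isla. An element lies strictly between them when it is forced above Gus and also forced below Isla.
Above Gus: {Nora, Leo, Priya, Orla, Juno}. Below Isla: {Hugo, Nora, Kai, Wes, Chen, Leo, Uma, Priya}.
Intersection: {Nora, Leo, Priya} — 3.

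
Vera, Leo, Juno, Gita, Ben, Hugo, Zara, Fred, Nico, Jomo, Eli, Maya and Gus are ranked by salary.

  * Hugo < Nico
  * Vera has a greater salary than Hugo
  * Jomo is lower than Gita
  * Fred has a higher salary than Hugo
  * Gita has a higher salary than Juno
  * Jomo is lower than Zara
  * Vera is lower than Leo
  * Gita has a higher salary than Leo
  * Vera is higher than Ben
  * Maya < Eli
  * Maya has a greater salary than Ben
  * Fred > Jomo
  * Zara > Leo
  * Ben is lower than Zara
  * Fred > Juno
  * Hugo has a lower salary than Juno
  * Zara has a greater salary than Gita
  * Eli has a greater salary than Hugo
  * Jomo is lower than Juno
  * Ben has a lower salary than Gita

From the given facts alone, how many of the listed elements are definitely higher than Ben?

From Ben the given relations immediately reach Maya, Vera, Gita, Zara.
From those, Leo, Eli — 6 in total.
No other element is forced above Ben by the given relations, so the count is 6.

6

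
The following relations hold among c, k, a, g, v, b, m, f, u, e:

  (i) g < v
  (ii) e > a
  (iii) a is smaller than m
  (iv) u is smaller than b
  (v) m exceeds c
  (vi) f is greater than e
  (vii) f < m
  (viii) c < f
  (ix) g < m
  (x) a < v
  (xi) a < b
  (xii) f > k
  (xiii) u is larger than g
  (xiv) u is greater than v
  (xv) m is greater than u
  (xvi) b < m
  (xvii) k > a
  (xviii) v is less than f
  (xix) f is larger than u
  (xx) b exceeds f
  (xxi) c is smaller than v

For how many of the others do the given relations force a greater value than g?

5

From g the given relations immediately reach v, u, m.
From those, f, b — 5 in total.
Nothing else is reachable above g; 5 in all.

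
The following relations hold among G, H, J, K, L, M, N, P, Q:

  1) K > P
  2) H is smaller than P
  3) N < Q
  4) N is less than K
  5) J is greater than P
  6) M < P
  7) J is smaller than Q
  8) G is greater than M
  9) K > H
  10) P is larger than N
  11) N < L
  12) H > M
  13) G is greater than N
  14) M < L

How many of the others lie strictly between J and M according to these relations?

2

The relations place M below J. An element lies strictly between them when it is forced above M and also forced below J.
Above M: {L, H, P, K, G, Q}. Below J: {N, H, P}.
Intersection: {H, P} — 2.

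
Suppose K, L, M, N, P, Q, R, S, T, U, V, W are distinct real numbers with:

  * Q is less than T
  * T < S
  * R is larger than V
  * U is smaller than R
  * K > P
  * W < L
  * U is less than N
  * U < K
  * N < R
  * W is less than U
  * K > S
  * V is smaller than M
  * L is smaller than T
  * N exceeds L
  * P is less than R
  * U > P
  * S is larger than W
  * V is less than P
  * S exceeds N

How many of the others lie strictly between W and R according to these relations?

3

Chaining upward from W reaches: L, U, N, T, S, K.
Chaining downward from R reaches: V, P, L, U, N.
Strictly between W and R are those in both lists: L, U, N — 3 elements.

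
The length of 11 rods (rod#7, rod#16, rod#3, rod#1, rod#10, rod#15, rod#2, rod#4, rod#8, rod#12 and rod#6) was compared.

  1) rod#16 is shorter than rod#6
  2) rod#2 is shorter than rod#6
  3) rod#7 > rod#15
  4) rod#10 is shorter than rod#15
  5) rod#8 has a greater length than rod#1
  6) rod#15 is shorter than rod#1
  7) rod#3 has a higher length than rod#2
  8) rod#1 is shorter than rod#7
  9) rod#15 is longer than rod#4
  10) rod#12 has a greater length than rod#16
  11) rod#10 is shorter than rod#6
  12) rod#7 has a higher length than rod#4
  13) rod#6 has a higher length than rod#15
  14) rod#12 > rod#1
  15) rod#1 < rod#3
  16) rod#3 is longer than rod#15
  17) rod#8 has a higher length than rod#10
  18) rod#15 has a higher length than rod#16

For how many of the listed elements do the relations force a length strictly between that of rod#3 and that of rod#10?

The relations place rod#10 below rod#3. An element lies strictly between them when it is forced above rod#10 and also forced below rod#3.
Above rod#10: {rod#15, rod#1, rod#12, rod#6, rod#8, rod#7}. Below rod#3: {rod#4, rod#16, rod#15, rod#2, rod#1}.
Intersection: {rod#15, rod#1} — 2.

2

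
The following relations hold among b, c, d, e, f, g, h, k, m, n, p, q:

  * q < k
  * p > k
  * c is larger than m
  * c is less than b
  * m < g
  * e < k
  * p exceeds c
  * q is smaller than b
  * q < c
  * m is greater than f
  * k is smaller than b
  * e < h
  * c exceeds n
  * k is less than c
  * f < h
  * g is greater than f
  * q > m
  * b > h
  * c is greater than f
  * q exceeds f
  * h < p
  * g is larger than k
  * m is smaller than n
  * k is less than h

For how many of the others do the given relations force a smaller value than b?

8

From b the given relations immediately reach q, k, h, c.
From those, f, m, e, n — 8 in total.
No other element is forced below b by the given relations, so the count is 8.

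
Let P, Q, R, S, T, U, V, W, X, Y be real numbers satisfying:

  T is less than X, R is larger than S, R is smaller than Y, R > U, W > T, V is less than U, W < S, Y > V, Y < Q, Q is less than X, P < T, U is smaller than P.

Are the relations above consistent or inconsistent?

consistent

The single ordering V < U < P < T < W < S < R < Y < Q < X satisfies every listed relation, so no contradiction arises.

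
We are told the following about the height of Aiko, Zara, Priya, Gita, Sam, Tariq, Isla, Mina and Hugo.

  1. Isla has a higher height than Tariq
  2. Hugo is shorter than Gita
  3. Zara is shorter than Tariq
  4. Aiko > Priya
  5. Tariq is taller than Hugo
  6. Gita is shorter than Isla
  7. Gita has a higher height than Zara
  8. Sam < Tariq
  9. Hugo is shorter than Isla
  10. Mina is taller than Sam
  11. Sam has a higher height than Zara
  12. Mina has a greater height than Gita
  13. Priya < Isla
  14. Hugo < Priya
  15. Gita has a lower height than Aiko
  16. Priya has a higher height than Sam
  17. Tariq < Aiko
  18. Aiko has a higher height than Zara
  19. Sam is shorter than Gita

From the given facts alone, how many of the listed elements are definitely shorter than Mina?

4

Directly below Mina: Sam, Gita.
One step further: Zara, Hugo (4 so far).
Nothing else is reachable below Mina; 4 in all.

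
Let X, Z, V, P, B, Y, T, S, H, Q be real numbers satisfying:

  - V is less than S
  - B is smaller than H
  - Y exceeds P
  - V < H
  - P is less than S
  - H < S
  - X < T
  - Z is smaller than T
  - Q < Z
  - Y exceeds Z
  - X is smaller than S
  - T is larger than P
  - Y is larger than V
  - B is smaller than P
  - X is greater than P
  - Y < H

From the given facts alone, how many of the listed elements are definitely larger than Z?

Directly above Z: Y, T.
One step further: H (3 so far).
One step further: S (4 so far).
Nothing else is reachable above Z; 4 in all.

4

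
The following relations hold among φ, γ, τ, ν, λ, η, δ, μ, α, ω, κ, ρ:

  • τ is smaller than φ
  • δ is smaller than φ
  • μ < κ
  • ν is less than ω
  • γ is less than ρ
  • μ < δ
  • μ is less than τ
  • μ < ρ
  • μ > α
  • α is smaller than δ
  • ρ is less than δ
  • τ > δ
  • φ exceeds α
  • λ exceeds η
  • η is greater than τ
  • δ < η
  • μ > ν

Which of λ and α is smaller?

Link the given pairs in sequence: α < μ; μ < ρ; ρ < δ; δ < τ; τ < η; η < λ.
Chaining these gives α < μ < ρ < δ < τ < η < λ.
So α < λ; α is the smaller of the two.

α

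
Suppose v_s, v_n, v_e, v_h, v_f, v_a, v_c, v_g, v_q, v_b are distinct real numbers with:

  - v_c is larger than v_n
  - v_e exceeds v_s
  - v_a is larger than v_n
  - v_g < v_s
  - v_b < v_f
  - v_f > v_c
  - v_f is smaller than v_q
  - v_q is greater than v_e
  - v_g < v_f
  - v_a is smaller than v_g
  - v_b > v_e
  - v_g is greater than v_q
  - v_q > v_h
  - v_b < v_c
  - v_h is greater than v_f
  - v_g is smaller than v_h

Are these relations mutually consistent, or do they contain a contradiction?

We have v_q < v_g stated directly, yet also v_g < v_s < v_e < v_b < v_c < v_f < v_h < v_q by chaining the others — so v_g < v_q. Contradiction.

inconsistent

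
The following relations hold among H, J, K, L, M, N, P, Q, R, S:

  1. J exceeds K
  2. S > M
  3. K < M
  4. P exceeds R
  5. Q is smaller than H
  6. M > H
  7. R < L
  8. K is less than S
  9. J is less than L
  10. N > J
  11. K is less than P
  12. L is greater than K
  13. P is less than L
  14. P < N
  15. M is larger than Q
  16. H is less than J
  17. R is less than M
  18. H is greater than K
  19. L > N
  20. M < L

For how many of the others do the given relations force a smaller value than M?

4

Directly below M: K, R, Q, H.
No other element is forced below M by the given relations, so the count is 4.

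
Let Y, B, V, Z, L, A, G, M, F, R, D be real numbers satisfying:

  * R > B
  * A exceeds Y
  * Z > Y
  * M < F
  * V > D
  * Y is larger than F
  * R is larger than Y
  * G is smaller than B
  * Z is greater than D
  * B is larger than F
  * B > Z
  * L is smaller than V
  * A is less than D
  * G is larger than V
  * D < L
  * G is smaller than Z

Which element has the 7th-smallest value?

Chaining the given pairs: M < F < Y < A < D < L < V < G < Z < B < R.
Counting 7 from the smallest end gives V.

V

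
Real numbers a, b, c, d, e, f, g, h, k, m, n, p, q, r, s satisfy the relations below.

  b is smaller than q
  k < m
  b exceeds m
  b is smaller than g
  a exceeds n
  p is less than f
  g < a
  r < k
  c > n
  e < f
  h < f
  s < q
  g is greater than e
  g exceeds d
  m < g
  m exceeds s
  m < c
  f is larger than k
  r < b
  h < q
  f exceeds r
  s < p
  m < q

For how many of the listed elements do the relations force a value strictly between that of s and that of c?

1

The relations place s below c. An element lies strictly between them when it is forced above s and also forced below c.
Above s: {m, b, p, g, q, f, a}. Below c: {n, r, k, m}.
Intersection: {m} — 1.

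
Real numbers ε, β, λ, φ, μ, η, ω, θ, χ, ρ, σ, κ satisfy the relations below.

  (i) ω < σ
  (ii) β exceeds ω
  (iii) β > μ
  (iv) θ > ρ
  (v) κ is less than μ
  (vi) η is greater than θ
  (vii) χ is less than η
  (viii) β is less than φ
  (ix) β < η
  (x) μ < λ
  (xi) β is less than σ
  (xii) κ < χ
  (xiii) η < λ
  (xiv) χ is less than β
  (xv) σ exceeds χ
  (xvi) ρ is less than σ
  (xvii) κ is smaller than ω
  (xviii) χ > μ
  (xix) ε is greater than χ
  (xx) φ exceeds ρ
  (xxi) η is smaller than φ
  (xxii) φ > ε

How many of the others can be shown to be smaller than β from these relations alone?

The elements the relations force below β are κ, μ, ω, χ — no chain reaches any other.
That is 4.

4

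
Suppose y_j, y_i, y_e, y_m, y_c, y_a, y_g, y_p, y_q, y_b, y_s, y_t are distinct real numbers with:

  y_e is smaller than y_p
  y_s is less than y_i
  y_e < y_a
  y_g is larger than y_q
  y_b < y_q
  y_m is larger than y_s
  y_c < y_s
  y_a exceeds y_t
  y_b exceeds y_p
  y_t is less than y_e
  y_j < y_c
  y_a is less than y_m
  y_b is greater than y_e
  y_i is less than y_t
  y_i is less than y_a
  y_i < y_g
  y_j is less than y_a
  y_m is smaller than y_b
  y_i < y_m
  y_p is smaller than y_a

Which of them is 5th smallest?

y_t

Piecing the relations together gives one ordering: y_j < y_c < y_s < y_i < y_t < y_e < y_p < y_a < y_m < y_b < y_q < y_g.
The 5th smallest is y_t.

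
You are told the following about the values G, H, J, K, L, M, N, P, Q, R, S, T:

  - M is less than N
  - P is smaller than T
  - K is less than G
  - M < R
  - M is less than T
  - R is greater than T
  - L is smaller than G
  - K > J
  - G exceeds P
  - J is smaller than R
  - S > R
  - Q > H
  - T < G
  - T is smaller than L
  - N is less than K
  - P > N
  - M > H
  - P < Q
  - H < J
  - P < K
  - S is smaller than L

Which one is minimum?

M is not least since H < M; N is not least since M < N; P is not least since N < P; Q is not least since P < Q; T is not least since M < T; J is not least since H < J; R is not least since T < R; S is not least since R < S; L is not least since S < L; K is not least since P < K; G is not least since L < G.
Only H has nothing below it, so H is the minimum.

H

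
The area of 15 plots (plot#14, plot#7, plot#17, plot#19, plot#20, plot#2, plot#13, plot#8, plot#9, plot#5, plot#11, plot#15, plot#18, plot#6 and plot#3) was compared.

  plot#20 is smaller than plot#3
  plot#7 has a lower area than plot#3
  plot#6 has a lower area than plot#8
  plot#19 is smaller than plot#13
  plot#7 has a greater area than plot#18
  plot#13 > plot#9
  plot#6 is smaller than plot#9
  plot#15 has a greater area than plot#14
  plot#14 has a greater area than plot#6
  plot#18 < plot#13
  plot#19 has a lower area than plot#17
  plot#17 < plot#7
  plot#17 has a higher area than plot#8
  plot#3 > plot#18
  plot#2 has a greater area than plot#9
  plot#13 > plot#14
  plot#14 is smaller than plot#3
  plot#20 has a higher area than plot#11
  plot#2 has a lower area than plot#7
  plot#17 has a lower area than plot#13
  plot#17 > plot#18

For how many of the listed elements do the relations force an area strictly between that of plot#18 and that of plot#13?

1

Chaining upward from plot#18 reaches: plot#17, plot#7, plot#3.
Chaining downward from plot#13 reaches: plot#6, plot#9, plot#19, plot#8, plot#14, plot#17.
Strictly between plot#18 and plot#13 are those in both lists: plot#17 — 1 element.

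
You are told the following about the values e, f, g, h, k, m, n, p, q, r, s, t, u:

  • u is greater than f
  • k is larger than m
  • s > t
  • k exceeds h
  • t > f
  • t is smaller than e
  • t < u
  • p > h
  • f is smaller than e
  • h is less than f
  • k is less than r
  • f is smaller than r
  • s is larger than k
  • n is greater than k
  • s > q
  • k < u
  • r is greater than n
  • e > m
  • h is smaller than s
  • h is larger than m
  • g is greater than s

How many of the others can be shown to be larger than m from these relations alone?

11

The elements the relations force above m are h, f, k, t, s, g, u, p, n, e, r — no chain reaches any other.
That is 11.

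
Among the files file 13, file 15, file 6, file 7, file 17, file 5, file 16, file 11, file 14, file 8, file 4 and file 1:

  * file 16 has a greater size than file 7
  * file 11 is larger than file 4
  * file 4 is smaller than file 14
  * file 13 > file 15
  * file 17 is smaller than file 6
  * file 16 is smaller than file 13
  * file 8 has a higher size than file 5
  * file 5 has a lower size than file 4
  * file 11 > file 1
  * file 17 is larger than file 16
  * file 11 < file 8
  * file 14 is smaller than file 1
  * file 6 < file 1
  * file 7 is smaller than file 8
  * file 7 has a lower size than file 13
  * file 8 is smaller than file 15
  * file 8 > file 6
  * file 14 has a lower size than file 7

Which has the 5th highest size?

The consecutive relations fix a unique order: file 5 < file 4 < file 14 < file 7 < file 16 < file 17 < file 6 < file 1 < file 11 < file 8 < file 15 < file 13.
Counting 5 from the largest end gives file 1.

file 1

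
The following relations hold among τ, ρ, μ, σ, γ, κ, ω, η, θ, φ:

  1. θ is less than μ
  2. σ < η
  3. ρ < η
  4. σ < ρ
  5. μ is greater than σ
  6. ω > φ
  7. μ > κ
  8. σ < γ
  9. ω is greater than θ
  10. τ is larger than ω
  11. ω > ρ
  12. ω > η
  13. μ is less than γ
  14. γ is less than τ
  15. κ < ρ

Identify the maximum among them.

τ

Chaining downward from τ: directly below it, γ, ω; then θ, σ, ρ, μ, η, φ; then κ.
That covers every other element, and nothing is given above τ, so τ is the maximum.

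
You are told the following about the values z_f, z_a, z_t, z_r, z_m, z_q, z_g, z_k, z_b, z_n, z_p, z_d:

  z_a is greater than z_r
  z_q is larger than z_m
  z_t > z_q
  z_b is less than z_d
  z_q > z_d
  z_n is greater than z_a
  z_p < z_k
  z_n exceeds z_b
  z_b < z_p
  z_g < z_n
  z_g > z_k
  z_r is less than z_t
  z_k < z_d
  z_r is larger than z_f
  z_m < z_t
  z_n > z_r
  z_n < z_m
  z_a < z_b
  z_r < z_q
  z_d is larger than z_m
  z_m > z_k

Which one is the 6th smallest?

z_k

The consecutive relations fix a unique order: z_f < z_r < z_a < z_b < z_p < z_k < z_g < z_n < z_m < z_d < z_q < z_t.
The 6th smallest is z_k.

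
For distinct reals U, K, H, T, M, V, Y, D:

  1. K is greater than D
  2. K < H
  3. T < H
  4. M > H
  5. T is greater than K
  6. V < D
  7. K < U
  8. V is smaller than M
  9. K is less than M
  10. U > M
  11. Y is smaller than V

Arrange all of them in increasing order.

Y < V < D < K < T < H < M < U

Each adjacent pair is fixed by a given relation: Y < V; V < D; D < K; K < T; T < H; H < M; M < U. Chaining them end to end gives the full order.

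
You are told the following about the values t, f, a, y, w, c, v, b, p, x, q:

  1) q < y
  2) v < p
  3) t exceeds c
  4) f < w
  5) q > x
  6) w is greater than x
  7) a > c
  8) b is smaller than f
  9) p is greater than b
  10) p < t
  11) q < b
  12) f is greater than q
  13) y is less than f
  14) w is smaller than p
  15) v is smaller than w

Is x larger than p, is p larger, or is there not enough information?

x < q and q < b give x < b.
With b < f: x < q < b < f.
With f < w: x < q < b < f < w.
Then w < p extends the chain to p.
So p is larger.

p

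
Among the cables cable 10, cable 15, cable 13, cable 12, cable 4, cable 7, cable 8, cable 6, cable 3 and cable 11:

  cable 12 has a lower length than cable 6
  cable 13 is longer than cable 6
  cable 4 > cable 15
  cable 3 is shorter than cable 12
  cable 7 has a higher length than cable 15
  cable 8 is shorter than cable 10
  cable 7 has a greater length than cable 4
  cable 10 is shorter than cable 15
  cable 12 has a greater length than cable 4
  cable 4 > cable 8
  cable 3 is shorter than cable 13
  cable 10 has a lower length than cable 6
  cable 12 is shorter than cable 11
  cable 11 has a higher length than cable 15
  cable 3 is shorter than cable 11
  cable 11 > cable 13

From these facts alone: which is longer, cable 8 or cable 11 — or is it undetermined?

Following the relations from cable 8: cable 8 < cable 10 < cable 15 < cable 4 < cable 12 < cable 6 < cable 13 < cable 11.
So cable 11 is longer.

cable 11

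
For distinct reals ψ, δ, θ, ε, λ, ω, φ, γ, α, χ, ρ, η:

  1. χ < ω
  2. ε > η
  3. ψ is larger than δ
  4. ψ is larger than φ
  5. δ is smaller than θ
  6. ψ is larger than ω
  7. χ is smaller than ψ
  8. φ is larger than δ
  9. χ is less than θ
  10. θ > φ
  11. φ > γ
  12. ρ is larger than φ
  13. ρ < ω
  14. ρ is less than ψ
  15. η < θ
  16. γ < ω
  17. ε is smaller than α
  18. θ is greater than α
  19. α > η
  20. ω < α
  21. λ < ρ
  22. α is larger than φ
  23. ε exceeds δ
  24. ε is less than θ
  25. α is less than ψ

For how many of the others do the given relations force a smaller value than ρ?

4

Directly below ρ: λ, φ.
One step further: δ, γ (4 so far).
Nothing else is reachable below ρ; 4 in all.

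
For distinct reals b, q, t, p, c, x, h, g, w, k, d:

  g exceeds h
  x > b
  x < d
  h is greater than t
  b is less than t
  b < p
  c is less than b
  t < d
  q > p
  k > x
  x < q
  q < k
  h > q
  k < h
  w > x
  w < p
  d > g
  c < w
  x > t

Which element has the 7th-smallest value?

Piecing the relations together gives one ordering: c < b < t < x < w < p < q < k < h < g < d.
Counting 7 from the smallest end gives q.

q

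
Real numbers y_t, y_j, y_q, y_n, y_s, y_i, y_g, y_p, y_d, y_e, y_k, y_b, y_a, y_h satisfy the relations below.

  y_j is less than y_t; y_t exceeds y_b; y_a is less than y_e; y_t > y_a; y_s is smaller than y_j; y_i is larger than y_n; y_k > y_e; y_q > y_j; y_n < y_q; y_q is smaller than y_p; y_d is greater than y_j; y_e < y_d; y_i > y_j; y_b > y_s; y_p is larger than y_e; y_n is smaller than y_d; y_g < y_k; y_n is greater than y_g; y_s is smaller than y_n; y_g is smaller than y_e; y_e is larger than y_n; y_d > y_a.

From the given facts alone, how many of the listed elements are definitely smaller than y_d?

6

The elements the relations force below y_d are y_s, y_a, y_g, y_n, y_e, y_j — no chain reaches any other.
That is 6.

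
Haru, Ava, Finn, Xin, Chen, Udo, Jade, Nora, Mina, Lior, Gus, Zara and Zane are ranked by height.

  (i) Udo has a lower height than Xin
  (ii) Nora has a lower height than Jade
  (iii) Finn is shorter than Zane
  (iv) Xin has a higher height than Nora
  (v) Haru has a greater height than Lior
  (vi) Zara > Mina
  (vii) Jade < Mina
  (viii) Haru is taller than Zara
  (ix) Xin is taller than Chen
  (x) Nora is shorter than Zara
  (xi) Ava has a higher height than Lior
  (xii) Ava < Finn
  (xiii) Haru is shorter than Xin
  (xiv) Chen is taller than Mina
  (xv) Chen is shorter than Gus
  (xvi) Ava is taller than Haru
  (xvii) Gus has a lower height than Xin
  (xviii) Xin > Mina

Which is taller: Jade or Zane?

Following the relations from Jade: Jade < Mina < Zara < Haru < Ava < Finn < Zane.
So Jade < Zane; Zane is the taller of the two.

Zane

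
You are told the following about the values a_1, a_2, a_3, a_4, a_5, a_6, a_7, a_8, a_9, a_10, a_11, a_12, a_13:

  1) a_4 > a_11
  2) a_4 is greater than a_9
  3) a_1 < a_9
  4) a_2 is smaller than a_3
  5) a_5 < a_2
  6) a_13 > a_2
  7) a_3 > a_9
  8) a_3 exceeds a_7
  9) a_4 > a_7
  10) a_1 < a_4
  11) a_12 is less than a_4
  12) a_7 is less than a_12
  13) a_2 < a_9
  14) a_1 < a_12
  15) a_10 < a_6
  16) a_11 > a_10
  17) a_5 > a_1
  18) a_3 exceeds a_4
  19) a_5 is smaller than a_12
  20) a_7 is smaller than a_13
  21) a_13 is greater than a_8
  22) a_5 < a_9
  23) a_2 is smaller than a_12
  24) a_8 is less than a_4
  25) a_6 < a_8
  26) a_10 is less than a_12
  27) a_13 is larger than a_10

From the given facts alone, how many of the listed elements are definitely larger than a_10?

7

The elements the relations force above a_10 are a_11, a_12, a_6, a_8, a_13, a_4, a_3 — no chain reaches any other.
That is 7.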